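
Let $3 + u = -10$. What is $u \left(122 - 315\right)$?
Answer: $2509$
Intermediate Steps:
$u = -13$ ($u = -3 - 10 = -13$)
$u \left(122 - 315\right) = - 13 \left(122 - 315\right) = \left(-13\right) \left(-193\right) = 2509$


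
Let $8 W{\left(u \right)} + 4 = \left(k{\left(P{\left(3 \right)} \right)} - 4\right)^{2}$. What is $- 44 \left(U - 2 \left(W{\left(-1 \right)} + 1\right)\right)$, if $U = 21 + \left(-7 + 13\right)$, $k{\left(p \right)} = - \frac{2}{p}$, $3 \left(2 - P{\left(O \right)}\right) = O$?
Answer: $-748$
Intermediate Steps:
$P{\left(O \right)} = 2 - \frac{O}{3}$
$W{\left(u \right)} = 4$ ($W{\left(u \right)} = - \frac{1}{2} + \frac{\left(- \frac{2}{2 - 1} - 4\right)^{2}}{8} = - \frac{1}{2} + \frac{\left(- \frac{2}{1} - 4\right)^{2}}{8} = - \frac{1}{2} + \frac{\left(\left(-2\right) 1 - 4\right)^{2}}{8} = - \frac{1}{2} + \frac{\left(-2 - 4\right)^{2}}{8} = - \frac{1}{2} + \frac{\left(-6\right)^{2}}{8} = - \frac{1}{2} + \frac{1}{8} \cdot 36 = - \frac{1}{2} + \frac{9}{2} = 4$)
$U = 27$ ($U = 21 + 6 = 27$)
$- 44 \left(U - 2 \left(W{\left(-1 \right)} + 1\right)\right) = - 44 \left(27 - 2 \left(4 + 1\right)\right) = - 44 \left(27 - 10\right) = \left(-44\right) 17 = -748$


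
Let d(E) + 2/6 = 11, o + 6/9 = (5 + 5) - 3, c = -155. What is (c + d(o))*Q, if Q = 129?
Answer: -18619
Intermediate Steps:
o = 19/3 (o = -⅔ + ((5 + 5) - 3) = -⅔ + (10 - 3) = -⅔ + 7 = 19/3 ≈ 6.3333)
d(E) = 32/3 (d(E) = -⅓ + 11 = 32/3)
(c + d(o))*Q = (-155 + 32/3)*129 = -433/3*129 = -18619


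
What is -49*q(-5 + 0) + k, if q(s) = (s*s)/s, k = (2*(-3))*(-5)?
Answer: 275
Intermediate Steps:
k = 30 (k = -6*(-5) = 30)
q(s) = s (q(s) = s**2/s = s)
-49*q(-5 + 0) + k = -49*(-5 + 0) + 30 = -49*(-5) + 30 = 245 + 30 = 275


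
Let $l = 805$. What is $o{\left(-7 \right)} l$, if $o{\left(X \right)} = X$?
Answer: $-5635$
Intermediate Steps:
$o{\left(-7 \right)} l = \left(-7\right) 805 = -5635$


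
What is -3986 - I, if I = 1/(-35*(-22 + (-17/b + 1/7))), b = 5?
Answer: -3523625/884 ≈ -3986.0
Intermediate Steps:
I = 1/884 (I = 1/(-35*(-22 + (-17/5 + 1/7))) = 1/(-35*(-22 + (-17*⅕ + 1*(⅐)))) = 1/(-35*(-22 + (-17/5 + ⅐))) = 1/(-35*(-22 - 114/35)) = 1/(-35*(-884/35)) = 1/884 ≈ 0.0011312)
-3986 - I = -3986 - 1*1/884 = -3986 - 1/884 = -3523625/884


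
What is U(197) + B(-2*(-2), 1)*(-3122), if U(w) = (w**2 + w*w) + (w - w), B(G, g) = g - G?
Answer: 86984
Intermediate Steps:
U(w) = 2*w**2 (U(w) = (w**2 + w**2) + 0 = 2*w**2 + 0 = 2*w**2)
U(197) + B(-2*(-2), 1)*(-3122) = 2*197**2 + (1 - (-2)*(-2))*(-3122) = 2*38809 + (1 - 1*4)*(-3122) = 77618 + (1 - 4)*(-3122) = 77618 - 3*(-3122) = 77618 + 9366 = 86984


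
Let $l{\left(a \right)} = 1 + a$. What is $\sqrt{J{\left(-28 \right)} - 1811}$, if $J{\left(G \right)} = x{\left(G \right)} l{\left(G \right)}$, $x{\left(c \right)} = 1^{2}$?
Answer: $i \sqrt{1838} \approx 42.872 i$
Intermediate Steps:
$x{\left(c \right)} = 1$
$J{\left(G \right)} = 1 + G$ ($J{\left(G \right)} = 1 \left(1 + G\right) = 1 + G$)
$\sqrt{J{\left(-28 \right)} - 1811} = \sqrt{\left(1 - 28\right) - 1811} = \sqrt{-27 - 1811} = \sqrt{-1838} = i \sqrt{1838}$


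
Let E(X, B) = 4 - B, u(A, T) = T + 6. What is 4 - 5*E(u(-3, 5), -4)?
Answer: -36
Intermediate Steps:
u(A, T) = 6 + T
4 - 5*E(u(-3, 5), -4) = 4 - 5*(4 - 1*(-4)) = 4 - 5*(4 + 4) = 4 - 5*8 = 4 - 40 = -36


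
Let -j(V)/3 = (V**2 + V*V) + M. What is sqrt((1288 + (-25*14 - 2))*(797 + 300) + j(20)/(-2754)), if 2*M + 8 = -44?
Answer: sqrt(2670688185)/51 ≈ 1013.3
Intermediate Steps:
M = -26 (M = -4 + (1/2)*(-44) = -4 - 22 = -26)
j(V) = 78 - 6*V**2 (j(V) = -3*((V**2 + V*V) - 26) = -3*((V**2 + V**2) - 26) = -3*(2*V**2 - 26) = -3*(-26 + 2*V**2) = 78 - 6*V**2)
sqrt((1288 + (-25*14 - 2))*(797 + 300) + j(20)/(-2754)) = sqrt((1288 + (-25*14 - 2))*(797 + 300) + (78 - 6*20**2)/(-2754)) = sqrt((1288 + (-350 - 2))*1097 + (78 - 6*400)*(-1/2754)) = sqrt((1288 - 352)*1097 + (78 - 2400)*(-1/2754)) = sqrt(936*1097 - 2322*(-1/2754)) = sqrt(1026792 + 43/51) = sqrt(52366435/51) = sqrt(2670688185)/51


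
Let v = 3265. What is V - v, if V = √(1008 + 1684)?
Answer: -3265 + 2*√673 ≈ -3213.1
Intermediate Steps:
V = 2*√673 (V = √2692 = 2*√673 ≈ 51.884)
V - v = 2*√673 - 1*3265 = 2*√673 - 3265 = -3265 + 2*√673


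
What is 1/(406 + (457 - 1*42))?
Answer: 1/821 ≈ 0.0012180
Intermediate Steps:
1/(406 + (457 - 1*42)) = 1/(406 + (457 - 42)) = 1/(406 + 415) = 1/821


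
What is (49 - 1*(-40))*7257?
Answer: 645873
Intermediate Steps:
(49 - 1*(-40))*7257 = (49 + 40)*7257 = 89*7257 = 645873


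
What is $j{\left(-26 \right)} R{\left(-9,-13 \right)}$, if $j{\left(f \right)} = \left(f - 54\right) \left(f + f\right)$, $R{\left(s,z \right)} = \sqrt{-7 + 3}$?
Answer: $8320 i \approx 8320.0 i$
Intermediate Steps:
$R{\left(s,z \right)} = 2 i$ ($R{\left(s,z \right)} = \sqrt{-4} = 2 i$)
$j{\left(f \right)} = 2 f \left(-54 + f\right)$ ($j{\left(f \right)} = \left(-54 + f\right) 2 f = 2 f \left(-54 + f\right)$)
$j{\left(-26 \right)} R{\left(-9,-13 \right)} = 2 \left(-26\right) \left(-54 - 26\right) 2 i = 2 \left(-26\right) \left(-80\right) 2 i = 4160 \cdot 2 i = 8320 i$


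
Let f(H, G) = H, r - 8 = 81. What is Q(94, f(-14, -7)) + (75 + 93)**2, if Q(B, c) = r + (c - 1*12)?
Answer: 28287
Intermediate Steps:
r = 89 (r = 8 + 81 = 89)
Q(B, c) = 77 + c (Q(B, c) = 89 + (c - 1*12) = 89 + (c - 12) = 89 + (-12 + c) = 77 + c)
Q(94, f(-14, -7)) + (75 + 93)**2 = (77 - 14) + (75 + 93)**2 = 63 + 168**2 = 63 + 28224 = 28287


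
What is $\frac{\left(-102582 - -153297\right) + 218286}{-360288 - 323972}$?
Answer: $- \frac{269001}{684260} \approx -0.39313$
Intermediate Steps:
$\frac{\left(-102582 - -153297\right) + 218286}{-360288 - 323972} = \frac{\left(-102582 + 153297\right) + 218286}{-684260} = \left(50715 + 218286\right) \left(- \frac{1}{684260}\right) = 269001 \left(- \frac{1}{684260}\right) = - \frac{269001}{684260}$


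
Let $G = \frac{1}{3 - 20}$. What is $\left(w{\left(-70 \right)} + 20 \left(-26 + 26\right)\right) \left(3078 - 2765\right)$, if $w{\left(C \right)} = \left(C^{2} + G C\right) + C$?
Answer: $\frac{25722340}{17} \approx 1.5131 \cdot 10^{6}$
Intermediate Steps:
$G = - \frac{1}{17}$ ($G = \frac{1}{-17} = - \frac{1}{17} \approx -0.058824$)
$w{\left(C \right)} = C^{2} + \frac{16 C}{17}$ ($w{\left(C \right)} = \left(C^{2} - \frac{C}{17}\right) + C = C^{2} + \frac{16 C}{17}$)
$\left(w{\left(-70 \right)} + 20 \left(-26 + 26\right)\right) \left(3078 - 2765\right) = \left(\frac{1}{17} \left(-70\right) \left(16 + 17 \left(-70\right)\right) + 20 \left(-26 + 26\right)\right) \left(3078 - 2765\right) = \left(\frac{1}{17} \left(-70\right) \left(16 - 1190\right) + 20 \cdot 0\right) 313 = \left(\frac{1}{17} \left(-70\right) \left(-1174\right) + 0\right) 313 = \left(\frac{82180}{17} + 0\right) 313 = \frac{82180}{17} \cdot 313 = \frac{25722340}{17}$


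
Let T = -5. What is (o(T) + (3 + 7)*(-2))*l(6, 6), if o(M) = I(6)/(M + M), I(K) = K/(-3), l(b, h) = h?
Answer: -594/5 ≈ -118.80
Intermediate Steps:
I(K) = -K/3 (I(K) = K*(-⅓) = -K/3)
o(M) = -1/M (o(M) = (-⅓*6)/(M + M) = -2*1/(2*M) = -1/M)
(o(T) + (3 + 7)*(-2))*l(6, 6) = (-1/(-5) + (3 + 7)*(-2))*6 = (-1*(-⅕) + 10*(-2))*6 = (⅕ - 20)*6 = -99/5*6 = -594/5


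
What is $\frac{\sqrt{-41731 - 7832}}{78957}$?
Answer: $\frac{i \sqrt{5507}}{26319} \approx 0.0028196 i$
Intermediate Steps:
$\frac{\sqrt{-41731 - 7832}}{78957} = \sqrt{-49563} \cdot \frac{1}{78957} = 3 i \sqrt{5507} \cdot \frac{1}{78957} = \frac{i \sqrt{5507}}{26319}$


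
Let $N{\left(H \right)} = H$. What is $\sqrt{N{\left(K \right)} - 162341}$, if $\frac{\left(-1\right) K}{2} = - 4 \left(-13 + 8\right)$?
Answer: $i \sqrt{162381} \approx 402.97 i$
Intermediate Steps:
$K = -40$ ($K = - 2 \left(- 4 \left(-13 + 8\right)\right) = - 2 \left(\left(-4\right) \left(-5\right)\right) = \left(-2\right) 20 = -40$)
$\sqrt{N{\left(K \right)} - 162341} = \sqrt{-40 - 162341} = \sqrt{-162381} = i \sqrt{162381}$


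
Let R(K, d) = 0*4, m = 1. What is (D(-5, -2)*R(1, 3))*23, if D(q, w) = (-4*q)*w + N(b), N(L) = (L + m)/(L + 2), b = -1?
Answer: 0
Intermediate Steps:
R(K, d) = 0
N(L) = (1 + L)/(2 + L) (N(L) = (L + 1)/(L + 2) = (1 + L)/(2 + L))
D(q, w) = -4*q*w (D(q, w) = (-4*q)*w + (1 - 1)/(2 - 1) = -4*q*w + 0/1 = -4*q*w + 1*0 = -4*q*w + 0 = -4*q*w)
(D(-5, -2)*R(1, 3))*23 = (-4*(-5)*(-2)*0)*23 = -40*0*23 = 0*23 = 0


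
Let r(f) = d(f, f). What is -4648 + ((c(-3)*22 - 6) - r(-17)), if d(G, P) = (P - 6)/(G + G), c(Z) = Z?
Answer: -160503/34 ≈ -4720.7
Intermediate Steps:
d(G, P) = (-6 + P)/(2*G) (d(G, P) = (-6 + P)/((2*G)) = (-6 + P)*(1/(2*G)) = (-6 + P)/(2*G))
r(f) = (-6 + f)/(2*f)
-4648 + ((c(-3)*22 - 6) - r(-17)) = -4648 + ((-3*22 - 6) - (-6 - 17)/(2*(-17))) = -4648 + ((-66 - 6) - (-1)*(-23)/(2*17)) = -4648 + (-72 - 1*23/34) = -4648 + (-72 - 23/34) = -4648 - 2471/34 = -160503/34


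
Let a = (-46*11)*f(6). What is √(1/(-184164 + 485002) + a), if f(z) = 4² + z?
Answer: I*√1007484986679370/300838 ≈ 105.51*I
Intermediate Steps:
f(z) = 16 + z
a = -11132 (a = (-46*11)*(16 + 6) = -506*22 = -11132)
√(1/(-184164 + 485002) + a) = √(1/(-184164 + 485002) - 11132) = √(1/300838 - 11132) = √(-3348928615/300838) = I*√1007484986679370/300838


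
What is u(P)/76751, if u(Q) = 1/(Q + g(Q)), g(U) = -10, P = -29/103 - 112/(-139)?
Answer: -14317/10412424415 ≈ -1.3750e-6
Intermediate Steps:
P = 7505/14317 (P = -29*1/103 - 112*(-1/139) = -29/103 + 112/139 = 7505/14317 ≈ 0.52420)
u(Q) = 1/(-10 + Q) (u(Q) = 1/(Q - 10) = 1/(-10 + Q))
u(P)/76751 = 1/((-10 + 7505/14317)*76751) = (1/76751)/(-135665/14317) = -14317/135665*1/76751 = -14317/10412424415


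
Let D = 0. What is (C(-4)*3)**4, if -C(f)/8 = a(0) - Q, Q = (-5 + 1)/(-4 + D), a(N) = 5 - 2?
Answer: 5308416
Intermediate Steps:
a(N) = 3
Q = 1 (Q = (-5 + 1)/(-4 + 0) = -4/(-4) = -4*(-1/4) = 1)
C(f) = -16 (C(f) = -8*(3 - 1*1) = -8*(3 - 1) = -8*2 = -16)
(C(-4)*3)**4 = (-16*3)**4 = (-48)**4 = 5308416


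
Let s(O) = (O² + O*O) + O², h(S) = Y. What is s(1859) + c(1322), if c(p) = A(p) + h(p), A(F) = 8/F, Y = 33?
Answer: 6853033840/661 ≈ 1.0368e+7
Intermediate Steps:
h(S) = 33
s(O) = 3*O² (s(O) = (O² + O²) + O² = 2*O² + O² = 3*O²)
c(p) = 33 + 8/p (c(p) = 8/p + 33 = 33 + 8/p)
s(1859) + c(1322) = 3*1859² + (33 + 8/1322) = 3*3455881 + (33 + 8*(1/1322)) = 10367643 + (33 + 4/661) = 10367643 + 21817/661 = 6853033840/661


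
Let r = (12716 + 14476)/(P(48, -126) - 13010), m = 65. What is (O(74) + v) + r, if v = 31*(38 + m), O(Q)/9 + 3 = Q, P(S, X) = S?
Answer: 24821596/6481 ≈ 3829.9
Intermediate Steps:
O(Q) = -27 + 9*Q
v = 3193 (v = 31*(38 + 65) = 31*103 = 3193)
r = -13596/6481 (r = (12716 + 14476)/(48 - 13010) = 27192/(-12962) = 27192*(-1/12962) = -13596/6481 ≈ -2.0978)
(O(74) + v) + r = ((-27 + 9*74) + 3193) - 13596/6481 = ((-27 + 666) + 3193) - 13596/6481 = (639 + 3193) - 13596/6481 = 3832 - 13596/6481 = 24821596/6481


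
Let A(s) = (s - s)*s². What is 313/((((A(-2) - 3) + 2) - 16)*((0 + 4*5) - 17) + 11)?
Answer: -313/40 ≈ -7.8250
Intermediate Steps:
A(s) = 0 (A(s) = 0*s² = 0)
313/((((A(-2) - 3) + 2) - 16)*((0 + 4*5) - 17) + 11) = 313/((((0 - 3) + 2) - 16)*((0 + 4*5) - 17) + 11) = 313/(((-3 + 2) - 16)*((0 + 20) - 17) + 11) = 313/((-1 - 16)*(20 - 17) + 11) = 313/(-17*3 + 11) = 313/(-51 + 11) = 313/(-40) = 313*(-1/40) = -313/40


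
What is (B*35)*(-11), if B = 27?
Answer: -10395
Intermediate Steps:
(B*35)*(-11) = (27*35)*(-11) = 945*(-11) = -10395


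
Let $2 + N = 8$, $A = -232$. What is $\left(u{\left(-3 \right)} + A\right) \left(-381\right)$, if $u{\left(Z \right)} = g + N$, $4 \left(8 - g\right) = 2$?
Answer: $\frac{166497}{2} \approx 83249.0$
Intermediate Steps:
$g = \frac{15}{2}$ ($g = 8 - \frac{1}{2} = \frac{15}{2} \approx 7.5$)
$N = 6$ ($N = -2 + 8 = 6$)
$u{\left(Z \right)} = \frac{27}{2}$ ($u{\left(Z \right)} = \frac{15}{2} + 6 = \frac{27}{2}$)
$\left(u{\left(-3 \right)} + A\right) \left(-381\right) = \left(\frac{27}{2} - 232\right) \left(-381\right) = \left(- \frac{437}{2}\right) \left(-381\right) = \frac{166497}{2}$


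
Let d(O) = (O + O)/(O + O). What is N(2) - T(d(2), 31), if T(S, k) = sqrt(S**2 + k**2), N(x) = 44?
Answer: 44 - sqrt(962) ≈ 12.984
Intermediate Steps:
d(O) = 1 (d(O) = (2*O)/((2*O)) = (2*O)*(1/(2*O)) = 1)
N(2) - T(d(2), 31) = 44 - sqrt(1**2 + 31**2) = 44 - sqrt(1 + 961) = 44 - sqrt(962)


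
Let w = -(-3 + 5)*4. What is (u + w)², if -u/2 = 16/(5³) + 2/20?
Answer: 1117249/15625 ≈ 71.504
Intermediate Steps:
w = -8 (w = -2*4 = -1*8 = -8)
u = -57/125 (u = -2*(16/(5³) + 2/20) = -2*(16/125 + 2*(1/20)) = -2*(16*(1/125) + ⅒) = -2*(16/125 + ⅒) = -2*57/250 = -57/125 ≈ -0.45600)
(u + w)² = (-57/125 - 8)² = (-1057/125)² = 1117249/15625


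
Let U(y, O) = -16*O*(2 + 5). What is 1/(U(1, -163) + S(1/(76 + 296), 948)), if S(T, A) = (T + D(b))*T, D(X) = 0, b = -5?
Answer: 138384/2526338305 ≈ 5.4776e-5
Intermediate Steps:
S(T, A) = T**2 (S(T, A) = (T + 0)*T = T*T = T**2)
U(y, O) = -112*O (U(y, O) = -16*O*7 = -112*O)
1/(U(1, -163) + S(1/(76 + 296), 948)) = 1/(-112*(-163) + (1/(76 + 296))**2) = 1/(18256 + (1/372)**2) = 1/(18256 + 1/138384) = 1/(2526338305/138384) = 138384/2526338305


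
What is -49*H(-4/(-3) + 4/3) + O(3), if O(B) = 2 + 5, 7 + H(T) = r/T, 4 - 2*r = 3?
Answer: 5453/16 ≈ 340.81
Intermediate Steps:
r = ½ (r = 2 - ½*3 = 2 - 3/2 = ½ ≈ 0.50000)
H(T) = -7 + 1/(2*T)
O(B) = 7
-49*H(-4/(-3) + 4/3) + O(3) = -49*(-7 + 1/(2*(-4/(-3) + 4/3))) + 7 = -49*(-7 + 1/(2*(-4*(-⅓) + 4*(⅓)))) + 7 = -49*(-7 + 1/(2*(4/3 + 4/3))) + 7 = -49*(-7 + 1/(2*(8/3))) + 7 = -49*(-7 + (½)*(3/8)) + 7 = -49*(-7 + 3/16) + 7 = -49*(-109/16) + 7 = 5341/16 + 7 = 5453/16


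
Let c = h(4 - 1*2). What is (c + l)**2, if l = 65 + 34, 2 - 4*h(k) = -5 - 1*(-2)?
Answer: 160801/16 ≈ 10050.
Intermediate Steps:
h(k) = 5/4 (h(k) = 1/2 - (-5 - 1*(-2))/4 = 1/2 - (-5 + 2)/4 = 1/2 - 1/4*(-3) = 1/2 + 3/4 = 5/4)
c = 5/4 ≈ 1.2500
l = 99
(c + l)**2 = (5/4 + 99)**2 = (401/4)**2 = 160801/16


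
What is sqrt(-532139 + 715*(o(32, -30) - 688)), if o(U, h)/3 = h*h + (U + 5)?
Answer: 3*sqrt(109534) ≈ 992.88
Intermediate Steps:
o(U, h) = 15 + 3*U + 3*h**2 (o(U, h) = 3*(h*h + (U + 5)) = 3*(h**2 + (5 + U)) = 3*(5 + U + h**2) = 15 + 3*U + 3*h**2)
sqrt(-532139 + 715*(o(32, -30) - 688)) = sqrt(-532139 + 715*((15 + 3*32 + 3*(-30)**2) - 688)) = sqrt(-532139 + 715*((15 + 96 + 3*900) - 688)) = sqrt(-532139 + 715*((15 + 96 + 2700) - 688)) = sqrt(-532139 + 715*(2811 - 688)) = sqrt(-532139 + 715*2123) = sqrt(-532139 + 1517945) = sqrt(985806) = 3*sqrt(109534)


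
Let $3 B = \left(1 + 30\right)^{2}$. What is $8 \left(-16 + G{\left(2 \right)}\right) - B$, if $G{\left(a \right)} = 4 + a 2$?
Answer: $- \frac{1153}{3} \approx -384.33$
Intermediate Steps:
$G{\left(a \right)} = 4 + 2 a$
$B = \frac{961}{3}$ ($B = \frac{\left(1 + 30\right)^{2}}{3} = \frac{31^{2}}{3} = \frac{1}{3} \cdot 961 = \frac{961}{3} \approx 320.33$)
$8 \left(-16 + G{\left(2 \right)}\right) - B = 8 \left(-16 + \left(4 + 2 \cdot 2\right)\right) - \frac{961}{3} = 8 \left(-16 + \left(4 + 4\right)\right) - \frac{961}{3} = 8 \left(-16 + 8\right) - \frac{961}{3} = 8 \left(-8\right) - \frac{961}{3} = -64 - \frac{961}{3} = - \frac{1153}{3}$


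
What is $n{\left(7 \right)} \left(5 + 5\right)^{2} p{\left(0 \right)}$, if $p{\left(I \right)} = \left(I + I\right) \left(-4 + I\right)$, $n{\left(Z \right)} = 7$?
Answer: $0$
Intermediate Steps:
$p{\left(I \right)} = 2 I \left(-4 + I\right)$
$n{\left(7 \right)} \left(5 + 5\right)^{2} p{\left(0 \right)} = 7 \left(5 + 5\right)^{2} \cdot 2 \cdot 0 \left(-4 + 0\right) = 7 \cdot 10^{2} \cdot 2 \cdot 0 \left(-4\right) = 7 \cdot 100 \cdot 0 = 700 \cdot 0 = 0$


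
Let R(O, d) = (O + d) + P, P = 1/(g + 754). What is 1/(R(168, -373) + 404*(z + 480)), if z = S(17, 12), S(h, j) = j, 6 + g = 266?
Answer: 1014/201342883 ≈ 5.0362e-6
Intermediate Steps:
g = 260 (g = -6 + 266 = 260)
z = 12
P = 1/1014 (P = 1/(260 + 754) = 1/1014 ≈ 0.00098619)
R(O, d) = 1/1014 + O + d (R(O, d) = (O + d) + 1/1014 = 1/1014 + O + d)
1/(R(168, -373) + 404*(z + 480)) = 1/((1/1014 + 168 - 373) + 404*(12 + 480)) = 1/(-207869/1014 + 404*492) = 1/(-207869/1014 + 198768) = 1/(201342883/1014) = 1014/201342883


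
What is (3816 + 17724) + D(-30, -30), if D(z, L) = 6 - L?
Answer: 21576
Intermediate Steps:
(3816 + 17724) + D(-30, -30) = (3816 + 17724) + (6 - 1*(-30)) = 21540 + (6 + 30) = 21540 + 36 = 21576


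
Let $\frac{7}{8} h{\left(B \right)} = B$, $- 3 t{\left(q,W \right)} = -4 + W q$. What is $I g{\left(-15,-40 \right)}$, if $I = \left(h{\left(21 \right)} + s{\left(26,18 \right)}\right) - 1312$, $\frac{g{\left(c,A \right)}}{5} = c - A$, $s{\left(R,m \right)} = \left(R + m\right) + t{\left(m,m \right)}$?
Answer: $- \frac{506500}{3} \approx -1.6883 \cdot 10^{5}$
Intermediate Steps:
$t{\left(q,W \right)} = \frac{4}{3} - \frac{W q}{3}$ ($t{\left(q,W \right)} = - \frac{-4 + W q}{3} = \frac{4}{3} - \frac{W q}{3}$)
$h{\left(B \right)} = \frac{8 B}{7}$
$s{\left(R,m \right)} = \frac{4}{3} + R + m - \frac{m^{2}}{3}$ ($s{\left(R,m \right)} = \left(R + m\right) - \left(- \frac{4}{3} + \frac{m m}{3}\right) = \left(R + m\right) - \left(- \frac{4}{3} + \frac{m^{2}}{3}\right) = \frac{4}{3} + R + m - \frac{m^{2}}{3}$)
$g{\left(c,A \right)} = - 5 A + 5 c$ ($g{\left(c,A \right)} = 5 \left(c - A\right) = - 5 A + 5 c$)
$I = - \frac{4052}{3}$ ($I = \left(\frac{8}{7} \cdot 21 + \left(\frac{4}{3} + 26 + 18 - \frac{18^{2}}{3}\right)\right) - 1312 = \left(24 + \left(\frac{4}{3} + 26 + 18 - 108\right)\right) - 1312 = \left(24 - \frac{188}{3}\right) - 1312 = - \frac{116}{3} - 1312 = - \frac{4052}{3} \approx -1350.7$)
$I g{\left(-15,-40 \right)} = - \frac{4052 \left(\left(-5\right) \left(-40\right) + 5 \left(-15\right)\right)}{3} = - \frac{4052 \left(200 - 75\right)}{3} = \left(- \frac{4052}{3}\right) 125 = - \frac{506500}{3}$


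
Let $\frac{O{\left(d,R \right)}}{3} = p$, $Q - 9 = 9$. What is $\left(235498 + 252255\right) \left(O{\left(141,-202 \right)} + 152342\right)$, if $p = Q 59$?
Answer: $75859248584$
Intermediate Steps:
$Q = 18$ ($Q = 9 + 9 = 18$)
$p = 1062$ ($p = 18 \cdot 59 = 1062$)
$O{\left(d,R \right)} = 3186$ ($O{\left(d,R \right)} = 3 \cdot 1062 = 3186$)
$\left(235498 + 252255\right) \left(O{\left(141,-202 \right)} + 152342\right) = \left(235498 + 252255\right) \left(3186 + 152342\right) = 487753 \cdot 155528 = 75859248584$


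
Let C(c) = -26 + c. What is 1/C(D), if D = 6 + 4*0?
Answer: -1/20 ≈ -0.050000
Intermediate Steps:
D = 6 (D = 6 + 0 = 6)
1/C(D) = 1/(-26 + 6) = 1/(-20) = -1/20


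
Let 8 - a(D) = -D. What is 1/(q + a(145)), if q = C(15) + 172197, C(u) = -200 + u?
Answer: 1/172165 ≈ 5.8084e-6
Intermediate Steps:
a(D) = 8 + D (a(D) = 8 - (-1)*D = 8 + D)
q = 172012 (q = (-200 + 15) + 172197 = -185 + 172197 = 172012)
1/(q + a(145)) = 1/(172012 + (8 + 145)) = 1/(172012 + 153) = 1/172165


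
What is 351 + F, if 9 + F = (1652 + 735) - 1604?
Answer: 1125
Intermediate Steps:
F = 774 (F = -9 + ((1652 + 735) - 1604) = -9 + (2387 - 1604) = -9 + 783 = 774)
351 + F = 351 + 774 = 1125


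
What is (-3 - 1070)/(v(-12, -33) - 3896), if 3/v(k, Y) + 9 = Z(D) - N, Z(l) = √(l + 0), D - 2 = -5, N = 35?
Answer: 8105952748/29432752777 - 3219*I*√3/29432752777 ≈ 0.27541 - 1.8943e-7*I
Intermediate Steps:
D = -3 (D = 2 - 5 = -3)
Z(l) = √l
v(k, Y) = 3/(-44 + I*√3) (v(k, Y) = 3/(-9 + (√(-3) - 1*35)) = 3/(-9 + (I*√3 - 35)) = 3/(-9 + (-35 + I*√3)) = 3/(-44 + I*√3))
(-3 - 1070)/(v(-12, -33) - 3896) = (-3 - 1070)/((-132/1939 - 3*I*√3/1939) - 3896) = -1073/(-7554476/1939 - 3*I*√3/1939)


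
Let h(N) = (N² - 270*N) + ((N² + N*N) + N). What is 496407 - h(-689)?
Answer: -1113097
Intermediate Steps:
h(N) = -269*N + 3*N² (h(N) = (N² - 270*N) + ((N² + N²) + N) = (N² - 270*N) + (2*N² + N) = (N² - 270*N) + (N + 2*N²) = -269*N + 3*N²)
496407 - h(-689) = 496407 - (-689)*(-269 + 3*(-689)) = 496407 - (-689)*(-269 - 2067) = 496407 - (-689)*(-2336) = 496407 - 1*1609504 = 496407 - 1609504 = -1113097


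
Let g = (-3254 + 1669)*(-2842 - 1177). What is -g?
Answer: -6370115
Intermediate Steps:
g = 6370115 (g = -1585*(-4019) = 6370115)
-g = -1*6370115 = -6370115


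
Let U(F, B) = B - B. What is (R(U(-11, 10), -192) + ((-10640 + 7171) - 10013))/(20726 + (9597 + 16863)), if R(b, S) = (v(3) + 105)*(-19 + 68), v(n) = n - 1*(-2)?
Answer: -4046/23593 ≈ -0.17149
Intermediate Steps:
v(n) = 2 + n (v(n) = n + 2 = 2 + n)
U(F, B) = 0
R(b, S) = 5390 (R(b, S) = ((2 + 3) + 105)*(-19 + 68) = (5 + 105)*49 = 110*49 = 5390)
(R(U(-11, 10), -192) + ((-10640 + 7171) - 10013))/(20726 + (9597 + 16863)) = (5390 + ((-10640 + 7171) - 10013))/(20726 + (9597 + 16863)) = (5390 + (-3469 - 10013))/(20726 + 26460) = (5390 - 13482)/47186 = -8092*1/47186 = -4046/23593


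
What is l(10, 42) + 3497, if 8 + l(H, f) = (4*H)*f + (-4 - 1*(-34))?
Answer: 5199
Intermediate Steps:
l(H, f) = 22 + 4*H*f (l(H, f) = -8 + ((4*H)*f + (-4 - 1*(-34))) = -8 + (4*H*f + (-4 + 34)) = -8 + (4*H*f + 30) = -8 + (30 + 4*H*f) = 22 + 4*H*f)
l(10, 42) + 3497 = (22 + 4*10*42) + 3497 = (22 + 1680) + 3497 = 1702 + 3497 = 5199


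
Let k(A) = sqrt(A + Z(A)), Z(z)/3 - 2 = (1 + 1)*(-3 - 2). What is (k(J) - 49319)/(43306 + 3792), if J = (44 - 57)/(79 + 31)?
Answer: -49319/47098 + I*sqrt(291830)/5180780 ≈ -1.0472 + 0.00010427*I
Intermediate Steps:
J = -13/110 ≈ -0.11818
Z(z) = -24 (Z(z) = 6 + 3*((1 + 1)*(-3 - 2)) = 6 + 3*(2*(-5)) = 6 + 3*(-10) = 6 - 30 = -24)
k(A) = sqrt(-24 + A) (k(A) = sqrt(A - 24) = sqrt(-24 + A))
(k(J) - 49319)/(43306 + 3792) = (sqrt(-24 - 13/110) - 49319)/(43306 + 3792) = (sqrt(-2653/110) - 49319)/47098 = (I*sqrt(291830)/110 - 49319)*(1/47098) = (-49319 + I*sqrt(291830)/110)*(1/47098) = -49319/47098 + I*sqrt(291830)/5180780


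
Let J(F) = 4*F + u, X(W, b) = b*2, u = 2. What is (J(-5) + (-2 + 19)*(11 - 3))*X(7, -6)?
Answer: -1416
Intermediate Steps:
X(W, b) = 2*b
J(F) = 2 + 4*F (J(F) = 4*F + 2 = 2 + 4*F)
(J(-5) + (-2 + 19)*(11 - 3))*X(7, -6) = ((2 + 4*(-5)) + (-2 + 19)*(11 - 3))*(2*(-6)) = ((2 - 20) + 17*8)*(-12) = (-18 + 136)*(-12) = 118*(-12) = -1416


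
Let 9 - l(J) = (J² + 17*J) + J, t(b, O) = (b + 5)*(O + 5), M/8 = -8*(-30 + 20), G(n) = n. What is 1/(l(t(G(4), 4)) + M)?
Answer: -1/7370 ≈ -0.00013569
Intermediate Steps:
M = 640 (M = 8*(-8*(-30 + 20)) = 8*(-8*(-10)) = 8*80 = 640)
t(b, O) = (5 + O)*(5 + b) (t(b, O) = (5 + b)*(5 + O) = (5 + O)*(5 + b))
l(J) = 9 - J² - 18*J (l(J) = 9 - ((J² + 17*J) + J) = 9 - (J² + 18*J) = 9 + (-J² - 18*J) = 9 - J² - 18*J)
1/(l(t(G(4), 4)) + M) = 1/((9 - (25 + 5*4 + 5*4 + 4*4)² - 18*(25 + 5*4 + 5*4 + 4*4)) + 640) = 1/((9 - (25 + 20 + 20 + 16)² - 18*(25 + 20 + 20 + 16)) + 640) = 1/((9 - 1*81² - 18*81) + 640) = 1/((9 - 1*6561 - 1458) + 640) = 1/((9 - 6561 - 1458) + 640) = 1/(-8010 + 640) = 1/(-7370) = -1/7370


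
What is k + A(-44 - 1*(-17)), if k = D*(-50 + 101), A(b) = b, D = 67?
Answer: 3390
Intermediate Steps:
k = 3417 (k = 67*(-50 + 101) = 67*51 = 3417)
k + A(-44 - 1*(-17)) = 3417 + (-44 - 1*(-17)) = 3417 + (-44 + 17) = 3417 - 27 = 3390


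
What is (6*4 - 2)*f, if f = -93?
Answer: -2046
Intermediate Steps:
(6*4 - 2)*f = (6*4 - 2)*(-93) = (24 - 2)*(-93) = 22*(-93) = -2046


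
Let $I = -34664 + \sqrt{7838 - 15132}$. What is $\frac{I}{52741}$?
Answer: $- \frac{34664}{52741} + \frac{i \sqrt{7294}}{52741} \approx -0.65725 + 0.0016193 i$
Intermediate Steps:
$I = -34664 + i \sqrt{7294}$ ($I = -34664 + \sqrt{-7294} = -34664 + i \sqrt{7294} \approx -34664.0 + 85.405 i$)
$\frac{I}{52741} = \frac{-34664 + i \sqrt{7294}}{52741} = \left(-34664 + i \sqrt{7294}\right) \frac{1}{52741} = - \frac{34664}{52741} + \frac{i \sqrt{7294}}{52741}$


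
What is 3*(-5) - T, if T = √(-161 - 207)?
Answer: -15 - 4*I*√23 ≈ -15.0 - 19.183*I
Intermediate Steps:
T = 4*I*√23 (T = √(-368) = 4*I*√23 ≈ 19.183*I)
3*(-5) - T = 3*(-5) - 4*I*√23 = -15 - 4*I*√23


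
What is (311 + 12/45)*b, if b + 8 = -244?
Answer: -392196/5 ≈ -78439.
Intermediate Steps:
b = -252 (b = -8 - 244 = -252)
(311 + 12/45)*b = (311 + 12/45)*(-252) = (311 + 12*(1/45))*(-252) = (311 + 4/15)*(-252) = (4669/15)*(-252) = -392196/5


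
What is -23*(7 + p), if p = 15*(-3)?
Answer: 874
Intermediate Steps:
p = -45
-23*(7 + p) = -23*(7 - 45) = -23*(-38) = 874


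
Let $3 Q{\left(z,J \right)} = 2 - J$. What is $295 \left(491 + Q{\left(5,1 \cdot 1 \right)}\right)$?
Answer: $\frac{434830}{3} \approx 1.4494 \cdot 10^{5}$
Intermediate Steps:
$Q{\left(z,J \right)} = \frac{2}{3} - \frac{J}{3}$ ($Q{\left(z,J \right)} = \frac{2 - J}{3} = \frac{2}{3} - \frac{J}{3}$)
$295 \left(491 + Q{\left(5,1 \cdot 1 \right)}\right) = 295 \left(491 + \left(\frac{2}{3} - \frac{1 \cdot 1}{3}\right)\right) = 295 \left(491 + \left(\frac{2}{3} - \frac{1}{3}\right)\right) = 295 \left(491 + \frac{1}{3}\right) = 295 \cdot \frac{1474}{3} = \frac{434830}{3}$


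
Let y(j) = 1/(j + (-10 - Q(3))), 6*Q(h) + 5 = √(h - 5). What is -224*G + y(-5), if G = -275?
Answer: 148394230/2409 + 2*I*√2/2409 ≈ 61600.0 + 0.0011741*I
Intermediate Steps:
Q(h) = -⅚ + √(-5 + h)/6 (Q(h) = -⅚ + √(h - 5)/6 = -⅚ + √(-5 + h)/6)
y(j) = 1/(-55/6 + j - I*√2/6) (y(j) = 1/(j + (-10 - (-⅚ + √(-5 + 3)/6))) = 1/(j + (-10 - (-⅚ + √(-2)/6))) = 1/(j + (-10 - (-⅚ + (I*√2)/6))) = 1/(j + (-10 - (-⅚ + I*√2/6))) = 1/(j + (-10 + (⅚ - I*√2/6))) = 1/(j + (-55/6 - I*√2/6)) = 1/(-55/6 + j - I*√2/6))
-224*G + y(-5) = -224*(-275) + 6/(-55 + 6*(-5) - I*√2) = 61600 + 6/(-55 - 30 - I*√2) = 61600 + 6/(-85 - I*√2)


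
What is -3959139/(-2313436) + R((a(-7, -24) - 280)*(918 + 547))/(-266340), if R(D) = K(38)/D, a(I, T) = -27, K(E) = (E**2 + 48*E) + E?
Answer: 39521362277525893/23093440464555100 ≈ 1.7114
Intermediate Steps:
K(E) = E**2 + 49*E
R(D) = 3306/D (R(D) = (38*(49 + 38))/D = (38*87)/D = 3306/D)
-3959139/(-2313436) + R((a(-7, -24) - 280)*(918 + 547))/(-266340) = -3959139/(-2313436) + (3306/(((-27 - 280)*(918 + 547))))/(-266340) = -3959139*(-1/2313436) + (3306/((-307*1465)))*(-1/266340) = 3959139/2313436 + (3306/(-449755))*(-1/266340) = 3959139/2313436 + (3306*(-1/449755))*(-1/266340) = 3959139/2313436 - 3306/449755*(-1/266340) = 3959139/2313436 + 551/19964624450 = 39521362277525893/23093440464555100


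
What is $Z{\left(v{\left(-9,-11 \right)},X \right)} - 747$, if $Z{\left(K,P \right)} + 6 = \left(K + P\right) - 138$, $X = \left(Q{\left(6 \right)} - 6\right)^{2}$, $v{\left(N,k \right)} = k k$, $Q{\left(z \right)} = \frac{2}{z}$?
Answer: $- \frac{6641}{9} \approx -737.89$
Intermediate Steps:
$v{\left(N,k \right)} = k^{2}$
$X = \frac{289}{9}$ ($X = \left(\frac{2}{6} - 6\right)^{2} = \left(2 \cdot \frac{1}{6} - 6\right)^{2} = \left(\frac{1}{3} - 6\right)^{2} = \left(- \frac{17}{3}\right)^{2} = \frac{289}{9} \approx 32.111$)
$Z{\left(K,P \right)} = -144 + K + P$ ($Z{\left(K,P \right)} = -6 - \left(138 - K - P\right) = -6 + \left(-138 + K + P\right) = -144 + K + P$)
$Z{\left(v{\left(-9,-11 \right)},X \right)} - 747 = \left(-144 + \left(-11\right)^{2} + \frac{289}{9}\right) - 747 = \left(-144 + 121 + \frac{289}{9}\right) - 747 = \frac{82}{9} - 747 = - \frac{6641}{9}$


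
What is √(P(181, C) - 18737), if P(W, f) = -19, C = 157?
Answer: 6*I*√521 ≈ 136.95*I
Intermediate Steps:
√(P(181, C) - 18737) = √(-19 - 18737) = √(-18756) = 6*I*√521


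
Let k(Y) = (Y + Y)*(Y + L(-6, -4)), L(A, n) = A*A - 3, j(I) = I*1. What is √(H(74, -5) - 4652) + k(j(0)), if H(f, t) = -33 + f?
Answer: I*√4611 ≈ 67.904*I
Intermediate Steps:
j(I) = I
L(A, n) = -3 + A² (L(A, n) = A² - 3 = -3 + A²)
k(Y) = 2*Y*(33 + Y) (k(Y) = (Y + Y)*(Y + (-3 + (-6)²)) = (2*Y)*(Y + (-3 + 36)) = (2*Y)*(Y + 33) = (2*Y)*(33 + Y) = 2*Y*(33 + Y))
√(H(74, -5) - 4652) + k(j(0)) = √((-33 + 74) - 4652) + 2*0*(33 + 0) = √(41 - 4652) + 2*0*33 = √(-4611) + 0 = I*√4611 + 0 = I*√4611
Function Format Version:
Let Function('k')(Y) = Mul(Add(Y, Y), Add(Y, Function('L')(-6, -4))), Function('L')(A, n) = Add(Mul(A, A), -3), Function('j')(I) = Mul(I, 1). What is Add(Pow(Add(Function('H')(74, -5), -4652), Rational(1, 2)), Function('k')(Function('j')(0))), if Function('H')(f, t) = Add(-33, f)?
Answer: Mul(I, Pow(4611, Rational(1, 2))) ≈ Mul(67.904, I)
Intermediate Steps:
Function('j')(I) = I
Function('L')(A, n) = Add(-3, Pow(A, 2)) (Function('L')(A, n) = Add(Pow(A, 2), -3) = Add(-3, Pow(A, 2)))
Function('k')(Y) = Mul(2, Y, Add(33, Y)) (Function('k')(Y) = Mul(Add(Y, Y), Add(Y, Add(-3, Pow(-6, 2)))) = Mul(Mul(2, Y), Add(Y, Add(-3, 36))) = Mul(Mul(2, Y), Add(Y, 33)) = Mul(Mul(2, Y), Add(33, Y)) = Mul(2, Y, Add(33, Y)))
Add(Pow(Add(Function('H')(74, -5), -4652), Rational(1, 2)), Function('k')(Function('j')(0))) = Add(Pow(Add(Add(-33, 74), -4652), Rational(1, 2)), Mul(2, 0, Add(33, 0))) = Add(Pow(Add(41, -4652), Rational(1, 2)), Mul(2, 0, 33)) = Add(Pow(-4611, Rational(1, 2)), 0) = Add(Mul(I, Pow(4611, Rational(1, 2))), 0) = Mul(I, Pow(4611, Rational(1, 2)))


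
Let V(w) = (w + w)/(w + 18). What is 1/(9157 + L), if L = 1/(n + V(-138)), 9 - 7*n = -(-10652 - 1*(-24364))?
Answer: 137371/1257906317 ≈ 0.00010921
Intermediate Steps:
n = 13721/7 (n = 9/7 - (-1)*(-10652 - 1*(-24364))/7 = 9/7 - (-1)*(-10652 + 24364)/7 = 9/7 - (-1)*13712/7 = 9/7 - ⅐*(-13712) = 9/7 + 13712/7 = 13721/7 ≈ 1960.1)
V(w) = 2*w/(18 + w) (V(w) = (2*w)/(18 + w) = 2*w/(18 + w))
L = 70/137371 (L = 1/(13721/7 + 2*(-138)/(18 - 138)) = 1/(13721/7 + 2*(-138)/(-120)) = 1/(13721/7 + 2*(-138)*(-1/120)) = 1/(13721/7 + 23/10) = 1/(137371/70) = 70/137371 ≈ 0.00050957)
1/(9157 + L) = 1/(9157 + 70/137371) = 1/(1257906317/137371) = 137371/1257906317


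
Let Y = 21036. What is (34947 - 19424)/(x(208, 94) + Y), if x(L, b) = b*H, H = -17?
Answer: 15523/19438 ≈ 0.79859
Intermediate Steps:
x(L, b) = -17*b (x(L, b) = b*(-17) = -17*b)
(34947 - 19424)/(x(208, 94) + Y) = (34947 - 19424)/(-17*94 + 21036) = 15523/(-1598 + 21036) = 15523/19438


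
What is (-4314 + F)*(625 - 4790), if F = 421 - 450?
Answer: 18088595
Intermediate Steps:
F = -29
(-4314 + F)*(625 - 4790) = (-4314 - 29)*(625 - 4790) = -4343*(-4165) = 18088595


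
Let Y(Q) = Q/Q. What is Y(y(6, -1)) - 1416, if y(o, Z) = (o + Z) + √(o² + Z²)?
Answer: -1415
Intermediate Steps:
y(o, Z) = Z + o + √(Z² + o²) (y(o, Z) = (Z + o) + √(Z² + o²) = Z + o + √(Z² + o²))
Y(Q) = 1
Y(y(6, -1)) - 1416 = 1 - 1416 = -1415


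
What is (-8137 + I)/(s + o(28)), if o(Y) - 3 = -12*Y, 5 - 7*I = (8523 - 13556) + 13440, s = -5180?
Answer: 65361/38591 ≈ 1.6937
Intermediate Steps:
I = -8402/7 (I = 5/7 - ((8523 - 13556) + 13440)/7 = 5/7 - (-5033 + 13440)/7 = 5/7 - ⅐*8407 = 5/7 - 1201 = -8402/7 ≈ -1200.3)
o(Y) = 3 - 12*Y
(-8137 + I)/(s + o(28)) = (-8137 - 8402/7)/(-5180 + (3 - 12*28)) = -65361/(7*(-5180 + (3 - 336))) = -65361/(7*(-5180 - 333)) = -65361/7/(-5513) = -65361/7*(-1/5513) = 65361/38591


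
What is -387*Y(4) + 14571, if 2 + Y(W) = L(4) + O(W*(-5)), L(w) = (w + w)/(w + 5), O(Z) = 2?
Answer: 14227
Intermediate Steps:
L(w) = 2*w/(5 + w) (L(w) = (2*w)/(5 + w) = 2*w/(5 + w))
Y(W) = 8/9 (Y(W) = -2 + (2*4/(5 + 4) + 2) = -2 + (2*4/9 + 2) = -2 + (2*4*(1/9) + 2) = -2 + (8/9 + 2) = -2 + 26/9 = 8/9)
-387*Y(4) + 14571 = -387*8/9 + 14571 = -344 + 14571 = 14227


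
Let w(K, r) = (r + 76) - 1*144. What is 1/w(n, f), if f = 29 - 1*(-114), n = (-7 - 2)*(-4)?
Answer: 1/75 ≈ 0.013333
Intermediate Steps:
n = 36 (n = -9*(-4) = 36)
f = 143 (f = 29 + 114 = 143)
w(K, r) = -68 + r (w(K, r) = (76 + r) - 144 = -68 + r)
1/w(n, f) = 1/(-68 + 143) = 1/75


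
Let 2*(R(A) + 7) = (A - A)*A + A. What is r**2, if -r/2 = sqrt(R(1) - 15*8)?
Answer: -506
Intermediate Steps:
R(A) = -7 + A/2 (R(A) = -7 + ((A - A)*A + A)/2 = -7 + (0*A + A)/2 = -7 + (0 + A)/2 = -7 + A/2)
r = -I*sqrt(506) (r = -2*sqrt((-7 + (1/2)*1) - 15*8) = -2*sqrt((-7 + 1/2) - 120) = -2*sqrt(-13/2 - 120) = -I*sqrt(506) ≈ -22.494*I)
r**2 = (-I*sqrt(506))**2 = -506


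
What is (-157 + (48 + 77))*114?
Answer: -3648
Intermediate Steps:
(-157 + (48 + 77))*114 = (-157 + 125)*114 = -32*114 = -3648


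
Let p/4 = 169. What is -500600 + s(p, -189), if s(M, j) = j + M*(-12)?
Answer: -508901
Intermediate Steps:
p = 676 (p = 4*169 = 676)
s(M, j) = j - 12*M
-500600 + s(p, -189) = -500600 + (-189 - 12*676) = -500600 + (-189 - 8112) = -500600 - 8301 = -508901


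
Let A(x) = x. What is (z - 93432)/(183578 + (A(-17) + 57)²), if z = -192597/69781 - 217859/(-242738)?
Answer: -1582629515509003/3136637622997284 ≈ -0.50456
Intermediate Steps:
z = -31548191707/16938500378 (z = -192597*1/69781 - 217859*(-1/242738) = -192597/69781 + 217859/242738 = -31548191707/16938500378 ≈ -1.8625)
(z - 93432)/(183578 + (A(-17) + 57)²) = (-31548191707/16938500378 - 93432)/(183578 + (-17 + 57)²) = -1582629515509003/(16938500378*(183578 + 40²)) = -1582629515509003/(16938500378*(183578 + 1600)) = -1582629515509003/16938500378/185178 = -1582629515509003/16938500378*1/185178 = -1582629515509003/3136637622997284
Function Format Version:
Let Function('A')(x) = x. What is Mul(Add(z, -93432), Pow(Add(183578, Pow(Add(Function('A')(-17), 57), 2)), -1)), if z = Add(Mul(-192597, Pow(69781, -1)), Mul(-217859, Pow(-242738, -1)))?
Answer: Rational(-1582629515509003, 3136637622997284) ≈ -0.50456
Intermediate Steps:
z = Rational(-31548191707, 16938500378) (z = Add(Mul(-192597, Rational(1, 69781)), Mul(-217859, Rational(-1, 242738))) = Add(Rational(-192597, 69781), Rational(217859, 242738)) = Rational(-31548191707, 16938500378) ≈ -1.8625)
Mul(Add(z, -93432), Pow(Add(183578, Pow(Add(Function('A')(-17), 57), 2)), -1)) = Mul(Add(Rational(-31548191707, 16938500378), -93432), Pow(Add(183578, Pow(Add(-17, 57), 2)), -1)) = Mul(Rational(-1582629515509003, 16938500378), Pow(Add(183578, Pow(40, 2)), -1)) = Mul(Rational(-1582629515509003, 16938500378), Pow(Add(183578, 1600), -1)) = Mul(Rational(-1582629515509003, 16938500378), Pow(185178, -1)) = Mul(Rational(-1582629515509003, 16938500378), Rational(1, 185178)) = Rational(-1582629515509003, 3136637622997284)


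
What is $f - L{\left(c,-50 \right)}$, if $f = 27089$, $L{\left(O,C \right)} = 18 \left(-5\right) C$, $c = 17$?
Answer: $22589$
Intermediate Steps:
$L{\left(O,C \right)} = - 90 C$
$f - L{\left(c,-50 \right)} = 27089 - \left(-90\right) \left(-50\right) = 27089 - 4500 = 22589$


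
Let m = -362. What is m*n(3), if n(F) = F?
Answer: -1086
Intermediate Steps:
m*n(3) = -362*3 = -1086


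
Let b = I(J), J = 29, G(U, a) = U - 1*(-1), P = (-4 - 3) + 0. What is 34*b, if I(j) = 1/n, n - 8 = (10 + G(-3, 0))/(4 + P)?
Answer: 51/8 ≈ 6.3750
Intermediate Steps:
P = -7 (P = -7 + 0 = -7)
G(U, a) = 1 + U (G(U, a) = U + 1 = 1 + U)
n = 16/3 (n = 8 + (10 + (1 - 3))/(4 - 7) = 8 + (10 - 2)/(-3) = 8 + 8*(-⅓) = 8 - 8/3 = 16/3 ≈ 5.3333)
I(j) = 3/16 (I(j) = 1/(16/3) = 3/16)
b = 3/16 ≈ 0.18750
34*b = 34*(3/16) = 51/8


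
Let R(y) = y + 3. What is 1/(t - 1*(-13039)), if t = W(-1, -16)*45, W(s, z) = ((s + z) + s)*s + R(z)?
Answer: 1/13264 ≈ 7.5392e-5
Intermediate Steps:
R(y) = 3 + y
W(s, z) = 3 + z + s*(z + 2*s) (W(s, z) = ((s + z) + s)*s + (3 + z) = (z + 2*s)*s + (3 + z) = s*(z + 2*s) + (3 + z) = 3 + z + s*(z + 2*s))
t = 225 (t = (3 - 16 + 2*(-1)**2 - 1*(-16))*45 = (3 - 16 + 2*1 + 16)*45 = (3 - 16 + 2 + 16)*45 = 5*45 = 225)
1/(t - 1*(-13039)) = 1/(225 - 1*(-13039)) = 1/(225 + 13039) = 1/13264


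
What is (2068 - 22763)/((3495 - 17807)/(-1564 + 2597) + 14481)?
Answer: -21377935/14944561 ≈ -1.4305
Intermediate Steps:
(2068 - 22763)/((3495 - 17807)/(-1564 + 2597) + 14481) = -20695/(-14312/1033 + 14481) = -20695/14944561/1033 = -20695*1033/14944561 = -21377935/14944561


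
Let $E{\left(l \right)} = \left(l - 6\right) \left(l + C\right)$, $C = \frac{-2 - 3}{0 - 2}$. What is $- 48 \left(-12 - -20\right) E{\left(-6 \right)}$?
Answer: $-16128$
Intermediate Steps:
$C = \frac{5}{2}$ ($C = - \frac{5}{-2} = \left(-5\right) \left(- \frac{1}{2}\right) = \frac{5}{2} \approx 2.5$)
$E{\left(l \right)} = \left(-6 + l\right) \left(\frac{5}{2} + l\right)$ ($E{\left(l \right)} = \left(l - 6\right) \left(l + \frac{5}{2}\right) = \left(-6 + l\right) \left(\frac{5}{2} + l\right)$)
$- 48 \left(-12 - -20\right) E{\left(-6 \right)} = - 48 \left(-12 - -20\right) \left(-15 + \left(-6\right)^{2} - -21\right) = - 48 \left(-12 + 20\right) \left(-15 + 36 + 21\right) = \left(-48\right) 8 \cdot 42 = \left(-384\right) 42 = -16128$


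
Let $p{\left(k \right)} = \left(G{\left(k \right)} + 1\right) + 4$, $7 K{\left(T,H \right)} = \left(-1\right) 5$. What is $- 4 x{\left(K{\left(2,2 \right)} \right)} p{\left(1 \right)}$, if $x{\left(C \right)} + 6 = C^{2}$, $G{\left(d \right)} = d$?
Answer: $\frac{6456}{49} \approx 131.76$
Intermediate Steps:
$K{\left(T,H \right)} = - \frac{5}{7}$ ($K{\left(T,H \right)} = \frac{\left(-1\right) 5}{7} = \frac{1}{7} \left(-5\right) = - \frac{5}{7}$)
$p{\left(k \right)} = 5 + k$ ($p{\left(k \right)} = \left(k + 1\right) + 4 = \left(1 + k\right) + 4 = 5 + k$)
$x{\left(C \right)} = -6 + C^{2}$
$- 4 x{\left(K{\left(2,2 \right)} \right)} p{\left(1 \right)} = - 4 \left(-6 + \left(- \frac{5}{7}\right)^{2}\right) \left(5 + 1\right) = - 4 \left(-6 + \frac{25}{49}\right) 6 = \left(-4\right) \left(- \frac{269}{49}\right) 6 = \frac{1076}{49} \cdot 6 = \frac{6456}{49}$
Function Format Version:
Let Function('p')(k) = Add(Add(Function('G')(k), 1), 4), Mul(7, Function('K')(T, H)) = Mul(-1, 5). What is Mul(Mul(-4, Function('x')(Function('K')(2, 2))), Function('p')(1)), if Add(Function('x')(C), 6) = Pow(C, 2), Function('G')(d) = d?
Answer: Rational(6456, 49) ≈ 131.76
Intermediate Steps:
Function('K')(T, H) = Rational(-5, 7) (Function('K')(T, H) = Mul(Rational(1, 7), Mul(-1, 5)) = Mul(Rational(1, 7), -5) = Rational(-5, 7))
Function('p')(k) = Add(5, k) (Function('p')(k) = Add(Add(k, 1), 4) = Add(Add(1, k), 4) = Add(5, k))
Function('x')(C) = Add(-6, Pow(C, 2))
Mul(Mul(-4, Function('x')(Function('K')(2, 2))), Function('p')(1)) = Mul(Mul(-4, Add(-6, Pow(Rational(-5, 7), 2))), Add(5, 1)) = Mul(Mul(-4, Add(-6, Rational(25, 49))), 6) = Mul(Mul(-4, Rational(-269, 49)), 6) = Mul(Rational(1076, 49), 6) = Rational(6456, 49)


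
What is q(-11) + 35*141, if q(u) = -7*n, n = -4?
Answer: 4963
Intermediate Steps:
q(u) = 28 (q(u) = -7*(-4) = 28)
q(-11) + 35*141 = 28 + 35*141 = 28 + 4935 = 4963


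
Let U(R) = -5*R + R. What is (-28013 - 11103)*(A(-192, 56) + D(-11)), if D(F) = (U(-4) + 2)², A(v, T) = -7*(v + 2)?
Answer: -64697864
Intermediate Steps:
A(v, T) = -14 - 7*v (A(v, T) = -7*(2 + v) = -14 - 7*v)
U(R) = -4*R
D(F) = 324 (D(F) = (-4*(-4) + 2)² = (16 + 2)² = 18² = 324)
(-28013 - 11103)*(A(-192, 56) + D(-11)) = (-28013 - 11103)*((-14 - 7*(-192)) + 324) = -39116*((-14 + 1344) + 324) = -39116*(1330 + 324) = -39116*1654 = -64697864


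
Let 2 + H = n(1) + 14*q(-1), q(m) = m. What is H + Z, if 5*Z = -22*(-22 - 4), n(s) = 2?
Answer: 502/5 ≈ 100.40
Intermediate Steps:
Z = 572/5 (Z = (-22*(-22 - 4))/5 = (-22*(-26))/5 = (⅕)*572 = 572/5 ≈ 114.40)
H = -14 (H = -2 + (2 + 14*(-1)) = -2 + (2 - 14) = -2 - 12 = -14)
H + Z = -14 + 572/5 = 502/5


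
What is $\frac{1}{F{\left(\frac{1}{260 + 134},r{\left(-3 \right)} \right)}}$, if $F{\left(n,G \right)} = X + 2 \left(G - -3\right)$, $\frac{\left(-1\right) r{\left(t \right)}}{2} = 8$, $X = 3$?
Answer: $- \frac{1}{23} \approx -0.043478$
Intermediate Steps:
$r{\left(t \right)} = -16$ ($r{\left(t \right)} = \left(-2\right) 8 = -16$)
$F{\left(n,G \right)} = 9 + 2 G$ ($F{\left(n,G \right)} = 3 + 2 \left(G - -3\right) = 3 + 2 \left(G + 3\right) = 3 + 2 \left(3 + G\right) = 3 + \left(6 + 2 G\right) = 9 + 2 G$)
$\frac{1}{F{\left(\frac{1}{260 + 134},r{\left(-3 \right)} \right)}} = \frac{1}{9 + 2 \left(-16\right)} = \frac{1}{9 - 32} = \frac{1}{-23} = - \frac{1}{23}$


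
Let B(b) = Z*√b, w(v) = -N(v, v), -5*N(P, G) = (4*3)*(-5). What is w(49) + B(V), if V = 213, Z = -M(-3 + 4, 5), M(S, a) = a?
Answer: -12 - 5*√213 ≈ -84.973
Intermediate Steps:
N(P, G) = 12 (N(P, G) = -4*3*(-5)/5 = -12*(-5)/5 = -⅕*(-60) = 12)
w(v) = -12 (w(v) = -1*12 = -12)
Z = -5 (Z = -1*5 = -5)
B(b) = -5*√b
w(49) + B(V) = -12 - 5*√213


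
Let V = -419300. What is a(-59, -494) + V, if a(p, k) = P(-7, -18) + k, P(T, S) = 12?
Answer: -419782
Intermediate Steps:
a(p, k) = 12 + k
a(-59, -494) + V = (12 - 494) - 419300 = -482 - 419300 = -419782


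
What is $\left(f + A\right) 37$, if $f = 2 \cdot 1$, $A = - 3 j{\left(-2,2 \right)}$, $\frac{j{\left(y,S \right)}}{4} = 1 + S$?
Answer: $-1258$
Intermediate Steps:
$j{\left(y,S \right)} = 4 + 4 S$ ($j{\left(y,S \right)} = 4 \left(1 + S\right) = 4 + 4 S$)
$A = -36$ ($A = - 3 \left(4 + 4 \cdot 2\right) = - 3 \left(4 + 8\right) = \left(-3\right) 12 = -36$)
$f = 2$
$\left(f + A\right) 37 = \left(2 - 36\right) 37 = \left(-34\right) 37 = -1258$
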